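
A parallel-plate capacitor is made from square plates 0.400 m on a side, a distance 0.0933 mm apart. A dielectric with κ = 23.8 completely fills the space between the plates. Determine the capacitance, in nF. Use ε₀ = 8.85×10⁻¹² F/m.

A = (0.400 m)² = 0.160 m².
C = κε₀A/d = 23.8 × 8.85×10⁻¹² × 0.160 / 9.33×10⁻⁵ = 3.61×10⁻⁷ F.

361 nF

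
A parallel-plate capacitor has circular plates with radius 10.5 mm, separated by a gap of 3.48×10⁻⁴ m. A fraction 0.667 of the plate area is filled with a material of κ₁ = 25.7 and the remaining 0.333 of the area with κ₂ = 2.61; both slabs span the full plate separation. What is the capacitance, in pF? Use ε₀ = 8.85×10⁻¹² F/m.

159 pF

A = π(10.5 mm)² = 3.46×10⁻⁴ m².
Side-by-side slabs ⇒ two capacitors in parallel, each spanning the full gap.
C₁ = κ₁ε₀A₁/d = 25.7 × 8.85×10⁻¹² × 2.31×10⁻⁴ / 3.48×10⁻⁴ = 1.51×10⁻¹⁰ F.
C₂ = κ₂ε₀A₂/d = 2.61 × 8.85×10⁻¹² × 1.15×10⁻⁴ / 3.48×10⁻⁴ = 7.66×10⁻¹² F.
C = C₁ + C₂ = 1.59×10⁻¹⁰ F.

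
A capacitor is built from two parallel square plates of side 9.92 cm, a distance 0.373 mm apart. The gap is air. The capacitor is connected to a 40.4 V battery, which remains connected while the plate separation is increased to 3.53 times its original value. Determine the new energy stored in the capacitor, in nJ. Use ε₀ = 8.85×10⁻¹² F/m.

A = (9.92 cm)² = 9.84×10⁻³ m².
Initially C₁ = ε₀A/d = 8.85×10⁻¹² × 9.84×10⁻³ / 3.73×10⁻⁴ = 2.33×10⁻¹⁰ F.
U₁ = 1.91×10⁻⁷ J.
Battery connected ⇒ V is held fixed. C₂ = 0.283 C₁ and U = ½CV², so U₂/U₁ = C₂/C₁ = 0.283.
U₂ = 0.283 × 1.91×10⁻⁷ = 5.40×10⁻⁸ J.

U ≈ 54.0 nJ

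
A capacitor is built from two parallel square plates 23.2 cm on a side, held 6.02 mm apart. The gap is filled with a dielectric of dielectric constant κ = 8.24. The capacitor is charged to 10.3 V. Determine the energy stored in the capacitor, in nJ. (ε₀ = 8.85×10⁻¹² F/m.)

A = (23.2 cm)² = 5.38×10⁻² m².
C = κε₀A/d = 8.24 × 8.85×10⁻¹² × 5.38×10⁻² / 6.02×10⁻³ = 6.52×10⁻¹⁰ F.
U = ½CV² = ½ × 6.52×10⁻¹⁰ × (10.3)² = 3.46×10⁻⁸ J.

34.6 nJ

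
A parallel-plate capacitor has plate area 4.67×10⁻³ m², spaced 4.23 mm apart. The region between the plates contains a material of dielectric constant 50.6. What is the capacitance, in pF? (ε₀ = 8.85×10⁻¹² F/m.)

494 pF

C = κε₀A/d = 50.6 × 8.85×10⁻¹² × 4.67×10⁻³ / 4.23×10⁻³ = 4.94×10⁻¹⁰ F.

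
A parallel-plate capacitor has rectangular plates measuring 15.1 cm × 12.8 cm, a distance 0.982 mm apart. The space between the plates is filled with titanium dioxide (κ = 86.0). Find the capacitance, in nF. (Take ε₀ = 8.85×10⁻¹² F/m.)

A = 15.1 × 12.8 cm² = 1.93×10⁻² m².
C = κε₀A/d = 86.0 × 8.85×10⁻¹² × 1.93×10⁻² / 9.82×10⁻⁴ = 1.50×10⁻⁸ F.

15.0 nF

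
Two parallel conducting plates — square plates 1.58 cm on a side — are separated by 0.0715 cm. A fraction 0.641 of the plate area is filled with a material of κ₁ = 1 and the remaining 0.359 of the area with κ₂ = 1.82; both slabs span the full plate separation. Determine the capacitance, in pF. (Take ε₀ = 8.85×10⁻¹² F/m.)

A = (1.58 cm)² = 2.50×10⁻⁴ m².
Side-by-side slabs ⇒ two capacitors in parallel, each spanning the full gap.
C₁ = κ₁ε₀A₁/d = 1.00 × 8.85×10⁻¹² × 1.60×10⁻⁴ / 7.15×10⁻⁴ = 1.98×10⁻¹² F.
C₂ = κ₂ε₀A₂/d = 1.82 × 8.85×10⁻¹² × 8.96×10⁻⁵ / 7.15×10⁻⁴ = 2.02×10⁻¹² F.
C = C₁ + C₂ = 4.00×10⁻¹² F.

4.00 pF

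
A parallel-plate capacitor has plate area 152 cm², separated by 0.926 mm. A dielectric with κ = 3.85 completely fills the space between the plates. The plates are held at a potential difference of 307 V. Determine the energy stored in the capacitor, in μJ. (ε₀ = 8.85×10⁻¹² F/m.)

26.4 μJ

A = 152 cm² = 1.52×10⁻² m².
C = κε₀A/d = 3.85 × 8.85×10⁻¹² × 1.52×10⁻² / 9.26×10⁻⁴ = 5.59×10⁻¹⁰ F.
U = ½CV² = ½ × 5.59×10⁻¹⁰ × (307)² = 2.64×10⁻⁵ J.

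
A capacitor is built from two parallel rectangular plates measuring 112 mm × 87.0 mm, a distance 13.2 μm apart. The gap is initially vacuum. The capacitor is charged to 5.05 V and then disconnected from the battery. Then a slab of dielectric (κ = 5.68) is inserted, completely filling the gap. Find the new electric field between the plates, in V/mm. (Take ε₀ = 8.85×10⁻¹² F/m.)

A = 112 × 87.0 mm² = 9.74×10⁻³ m².
Initially C₁ = ε₀A/d = 8.85×10⁻¹² × 9.74×10⁻³ / 1.32×10⁻⁵ = 6.53×10⁻⁹ F.
E₁ = 3.83×10⁵ V/m.
Isolated ⇒ Q is held fixed. V₂ = Q/C₂ = V₁/5.68; E = V/d, so E₂/E₁ = (V₂/V₁)(d₁/d₂) = 0.176.
E₂ = 0.176 × 3.83×10⁵ = 6.74×10⁴ V/m.

E ≈ 67.4 V/mm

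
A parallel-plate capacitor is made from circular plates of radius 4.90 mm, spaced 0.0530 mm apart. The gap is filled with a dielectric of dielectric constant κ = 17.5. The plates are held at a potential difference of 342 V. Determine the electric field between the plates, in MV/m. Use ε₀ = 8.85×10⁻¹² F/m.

6.45 MV/m

E = V/d = 342 / 5.30×10⁻⁵ = 6.45×10⁶ V/m.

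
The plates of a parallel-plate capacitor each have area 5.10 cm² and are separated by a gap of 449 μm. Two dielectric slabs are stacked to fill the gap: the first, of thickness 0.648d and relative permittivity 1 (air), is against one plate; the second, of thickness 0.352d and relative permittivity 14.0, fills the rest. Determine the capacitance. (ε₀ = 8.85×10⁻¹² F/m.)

A = 5.10 cm² = 5.10×10⁻⁴ m².
Stacked slabs ⇒ two capacitors in series, each with the full plate area.
C₁ = κ₁ε₀A/d₁ = 1.00 × 8.85×10⁻¹² × 5.10×10⁻⁴ / 2.91×10⁻⁴ = 1.55×10⁻¹¹ F.
C₂ = κ₂ε₀A/d₂ = 14.0 × 8.85×10⁻¹² × 5.10×10⁻⁴ / 1.58×10⁻⁴ = 4.00×10⁻¹⁰ F.
C = (1/C₁ + 1/C₂)⁻¹ = 1.49×10⁻¹¹ F.

14.9 pF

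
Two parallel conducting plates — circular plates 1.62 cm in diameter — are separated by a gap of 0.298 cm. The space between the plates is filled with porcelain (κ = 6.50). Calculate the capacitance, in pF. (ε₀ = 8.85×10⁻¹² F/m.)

A = π(1.62/2 cm)² = 2.06×10⁻⁴ m².
C = κε₀A/d = 6.50 × 8.85×10⁻¹² × 2.06×10⁻⁴ / 2.98×10⁻³ = 3.98×10⁻¹² F.

3.98 pF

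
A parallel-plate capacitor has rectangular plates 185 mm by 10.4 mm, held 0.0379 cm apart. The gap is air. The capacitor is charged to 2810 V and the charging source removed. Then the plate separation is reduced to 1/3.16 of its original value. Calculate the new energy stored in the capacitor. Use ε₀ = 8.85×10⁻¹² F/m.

A = 185 × 10.4 mm² = 1.92×10⁻³ m².
Initially C₁ = ε₀A/d = 8.85×10⁻¹² × 1.92×10⁻³ / 3.79×10⁻⁴ = 4.49×10⁻¹¹ F.
U₁ = 1.77×10⁻⁴ J.
Isolated ⇒ Q is held fixed. C₂ = 3.16 C₁ and U = Q²/(2C), so U₂/U₁ = C₁/C₂ = 0.316.
U₂ = 0.316 × 1.77×10⁻⁴ = 5.61×10⁻⁵ J.

U ≈ 56.1 μJ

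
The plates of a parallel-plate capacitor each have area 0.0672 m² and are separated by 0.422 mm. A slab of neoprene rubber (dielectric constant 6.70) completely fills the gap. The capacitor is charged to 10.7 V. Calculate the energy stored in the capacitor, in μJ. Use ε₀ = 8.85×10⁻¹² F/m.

C = κε₀A/d = 6.70 × 8.85×10⁻¹² × 6.72×10⁻² / 4.22×10⁻⁴ = 9.44×10⁻⁹ F.
U = ½CV² = ½ × 9.44×10⁻⁹ × (10.7)² = 5.41×10⁻⁷ J.

0.541 μJ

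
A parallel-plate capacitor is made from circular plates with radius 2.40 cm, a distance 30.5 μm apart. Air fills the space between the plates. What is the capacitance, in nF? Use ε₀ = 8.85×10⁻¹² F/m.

C ≈ 0.525 nF

A = π(2.40 cm)² = 1.81×10⁻³ m².
C = ε₀A/d = 8.85×10⁻¹² × 1.81×10⁻³ / 3.05×10⁻⁵ = 5.25×10⁻¹⁰ F.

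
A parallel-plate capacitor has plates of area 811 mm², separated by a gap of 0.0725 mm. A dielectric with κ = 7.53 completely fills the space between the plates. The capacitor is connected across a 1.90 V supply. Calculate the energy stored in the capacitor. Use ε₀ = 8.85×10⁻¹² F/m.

1.35 nJ

A = 811 mm² = 8.11×10⁻⁴ m².
C = κε₀A/d = 7.53 × 8.85×10⁻¹² × 8.11×10⁻⁴ / 7.25×10⁻⁵ = 7.45×10⁻¹⁰ F.
U = ½CV² = ½ × 7.45×10⁻¹⁰ × (1.90)² = 1.35×10⁻⁹ J.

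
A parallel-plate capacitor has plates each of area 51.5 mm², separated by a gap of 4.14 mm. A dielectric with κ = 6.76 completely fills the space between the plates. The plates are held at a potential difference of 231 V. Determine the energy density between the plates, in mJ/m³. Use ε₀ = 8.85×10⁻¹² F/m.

u ≈ 93.1 mJ/m³

E = V/d = 231 / 4.14×10⁻³ = 5.58×10⁴ V/m.
u = ½κε₀E² = ½ × 6.76 × 8.85×10⁻¹² × (5.58×10⁴)² = 9.31×10⁻² J/m³.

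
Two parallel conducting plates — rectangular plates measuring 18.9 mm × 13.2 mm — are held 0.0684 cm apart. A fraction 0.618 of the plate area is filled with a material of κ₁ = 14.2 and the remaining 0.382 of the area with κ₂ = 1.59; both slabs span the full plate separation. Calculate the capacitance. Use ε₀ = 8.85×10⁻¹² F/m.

A = 18.9 × 13.2 mm² = 2.49×10⁻⁴ m².
Side-by-side slabs ⇒ two capacitors in parallel, each spanning the full gap.
C₁ = κ₁ε₀A₁/d = 14.2 × 8.85×10⁻¹² × 1.54×10⁻⁴ / 6.84×10⁻⁴ = 2.83×10⁻¹¹ F.
C₂ = κ₂ε₀A₂/d = 1.59 × 8.85×10⁻¹² × 9.53×10⁻⁵ / 6.84×10⁻⁴ = 1.96×10⁻¹² F.
C = C₁ + C₂ = 3.03×10⁻¹¹ F.

C ≈ 30.3 pF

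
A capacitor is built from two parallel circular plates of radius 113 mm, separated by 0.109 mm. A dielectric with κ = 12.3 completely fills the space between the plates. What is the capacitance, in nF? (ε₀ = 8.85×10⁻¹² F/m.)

C ≈ 40.1 nF

A = π(113 mm)² = 4.01×10⁻² m².
C = κε₀A/d = 12.3 × 8.85×10⁻¹² × 4.01×10⁻² / 1.09×10⁻⁴ = 4.01×10⁻⁸ F.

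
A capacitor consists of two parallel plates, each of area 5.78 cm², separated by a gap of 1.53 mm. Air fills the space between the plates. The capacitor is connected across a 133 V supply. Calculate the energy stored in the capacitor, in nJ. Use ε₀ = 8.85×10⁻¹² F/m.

A = 5.78 cm² = 5.78×10⁻⁴ m².
C = ε₀A/d = 8.85×10⁻¹² × 5.78×10⁻⁴ / 1.53×10⁻³ = 3.34×10⁻¹² F.
U = ½CV² = ½ × 3.34×10⁻¹² × (133)² = 2.96×10⁻⁸ J.

29.6 nJ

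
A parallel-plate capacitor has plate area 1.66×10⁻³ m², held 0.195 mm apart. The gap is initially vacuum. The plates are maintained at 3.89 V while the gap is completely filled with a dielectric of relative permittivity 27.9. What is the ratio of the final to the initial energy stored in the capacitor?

Battery connected ⇒ V is held fixed.
C₂ = 27.9 C₁ and U = ½CV², so U₂/U₁ = C₂/C₁ = 27.9.

U₂/U₁ ≈ 27.9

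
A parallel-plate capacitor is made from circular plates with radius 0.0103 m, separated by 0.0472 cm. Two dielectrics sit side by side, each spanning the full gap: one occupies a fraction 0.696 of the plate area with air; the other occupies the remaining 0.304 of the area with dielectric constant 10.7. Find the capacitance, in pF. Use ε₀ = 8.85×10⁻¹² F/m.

C ≈ 24.7 pF

A = π(0.0103 m)² = 3.33×10⁻⁴ m².
Side-by-side slabs ⇒ two capacitors in parallel, each spanning the full gap.
C₁ = κ₁ε₀A₁/d = 1.00 × 8.85×10⁻¹² × 2.32×10⁻⁴ / 4.72×10⁻⁴ = 4.35×10⁻¹² F.
C₂ = κ₂ε₀A₂/d = 10.7 × 8.85×10⁻¹² × 1.01×10⁻⁴ / 4.72×10⁻⁴ = 2.03×10⁻¹¹ F.
C = C₁ + C₂ = 2.47×10⁻¹¹ F.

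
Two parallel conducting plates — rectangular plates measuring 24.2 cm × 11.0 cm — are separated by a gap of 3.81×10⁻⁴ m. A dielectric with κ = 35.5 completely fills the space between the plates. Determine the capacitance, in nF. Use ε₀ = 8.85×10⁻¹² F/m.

A = 24.2 × 11.0 cm² = 2.66×10⁻² m².
C = κε₀A/d = 35.5 × 8.85×10⁻¹² × 2.66×10⁻² / 3.81×10⁻⁴ = 2.20×10⁻⁸ F.

C ≈ 22.0 nF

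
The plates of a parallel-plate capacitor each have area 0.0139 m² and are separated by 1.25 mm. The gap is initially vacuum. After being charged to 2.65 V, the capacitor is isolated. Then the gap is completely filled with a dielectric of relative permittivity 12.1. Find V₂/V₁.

0.0826

Isolated ⇒ Q is held fixed.
C₂ = 12.1 C₁ and V = Q/C, so V₂/V₁ = C₁/C₂ = 0.0826.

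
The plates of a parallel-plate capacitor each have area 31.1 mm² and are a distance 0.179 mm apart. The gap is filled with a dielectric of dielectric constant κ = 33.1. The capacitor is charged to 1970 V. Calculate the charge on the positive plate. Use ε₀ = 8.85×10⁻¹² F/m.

A = 31.1 mm² = 3.11×10⁻⁵ m².
C = κε₀A/d = 33.1 × 8.85×10⁻¹² × 3.11×10⁻⁵ / 1.79×10⁻⁴ = 5.09×10⁻¹¹ F.
Q = CV = 5.09×10⁻¹¹ × 1970 = 1.00×10⁻⁷ C.

100 nC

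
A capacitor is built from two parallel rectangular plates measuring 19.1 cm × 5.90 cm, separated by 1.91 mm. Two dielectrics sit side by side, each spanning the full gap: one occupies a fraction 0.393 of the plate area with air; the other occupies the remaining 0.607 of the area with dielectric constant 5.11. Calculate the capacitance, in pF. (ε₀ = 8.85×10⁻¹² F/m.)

A = 19.1 × 5.90 cm² = 1.13×10⁻² m².
Side-by-side slabs ⇒ two capacitors in parallel, each spanning the full gap.
C₁ = κ₁ε₀A₁/d = 1.00 × 8.85×10⁻¹² × 4.43×10⁻³ / 1.91×10⁻³ = 2.05×10⁻¹¹ F.
C₂ = κ₂ε₀A₂/d = 5.11 × 8.85×10⁻¹² × 6.84×10⁻³ / 1.91×10⁻³ = 1.62×10⁻¹⁰ F.
C = C₁ + C₂ = 1.82×10⁻¹⁰ F.

C ≈ 182 pF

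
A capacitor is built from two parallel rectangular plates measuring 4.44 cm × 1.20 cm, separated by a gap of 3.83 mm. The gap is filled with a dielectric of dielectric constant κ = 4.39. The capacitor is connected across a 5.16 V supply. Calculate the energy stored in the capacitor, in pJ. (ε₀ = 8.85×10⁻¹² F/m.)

U ≈ 72.0 pJ

A = 4.44 × 1.20 cm² = 5.33×10⁻⁴ m².
C = κε₀A/d = 4.39 × 8.85×10⁻¹² × 5.33×10⁻⁴ / 3.83×10⁻³ = 5.40×10⁻¹² F.
U = ½CV² = ½ × 5.40×10⁻¹² × (5.16)² = 7.20×10⁻¹¹ J.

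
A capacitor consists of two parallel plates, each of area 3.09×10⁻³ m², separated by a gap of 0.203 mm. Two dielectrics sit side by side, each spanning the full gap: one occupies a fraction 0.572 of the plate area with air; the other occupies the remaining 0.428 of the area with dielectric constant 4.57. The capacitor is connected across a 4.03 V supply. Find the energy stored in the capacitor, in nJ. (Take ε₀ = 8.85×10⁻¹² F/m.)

U ≈ 2.77 nJ

Side-by-side slabs ⇒ two capacitors in parallel, each spanning the full gap.
C₁ = κ₁ε₀A₁/d = 1.00 × 8.85×10⁻¹² × 1.77×10⁻³ / 2.03×10⁻⁴ = 7.71×10⁻¹¹ F.
C₂ = κ₂ε₀A₂/d = 4.57 × 8.85×10⁻¹² × 1.32×10⁻³ / 2.03×10⁻⁴ = 2.63×10⁻¹⁰ F.
C = C₁ + C₂ = 3.41×10⁻¹⁰ F.
U = ½CV² = ½ × 3.41×10⁻¹⁰ × (4.03)² = 2.77×10⁻⁹ J.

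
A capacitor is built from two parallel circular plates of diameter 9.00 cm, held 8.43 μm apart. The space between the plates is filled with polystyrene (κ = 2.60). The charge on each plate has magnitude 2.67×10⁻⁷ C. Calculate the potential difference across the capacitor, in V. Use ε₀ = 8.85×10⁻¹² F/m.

A = π(9.00/2 cm)² = 6.36×10⁻³ m².
C = κε₀A/d = 2.60 × 8.85×10⁻¹² × 6.36×10⁻³ / 8.43×10⁻⁶ = 1.74×10⁻⁸ F.
V = Q/C = 2.67×10⁻⁷ / 1.74×10⁻⁸ = 15.4 V.

15.4 V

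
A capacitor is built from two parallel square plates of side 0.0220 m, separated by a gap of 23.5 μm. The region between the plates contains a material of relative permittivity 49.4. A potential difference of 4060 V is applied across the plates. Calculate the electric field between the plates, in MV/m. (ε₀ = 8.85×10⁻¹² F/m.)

E = V/d = 4060 / 2.35×10⁻⁵ = 1.73×10⁸ V/m.

E ≈ 173 MV/m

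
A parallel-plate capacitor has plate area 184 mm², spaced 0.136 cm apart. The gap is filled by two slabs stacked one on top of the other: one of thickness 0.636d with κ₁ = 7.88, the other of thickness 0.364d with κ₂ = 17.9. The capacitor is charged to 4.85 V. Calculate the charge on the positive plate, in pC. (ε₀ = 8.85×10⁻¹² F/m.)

Q ≈ 57.5 pC

A = 184 mm² = 1.84×10⁻⁴ m².
Stacked slabs ⇒ two capacitors in series, each with the full plate area.
C₁ = κ₁ε₀A/d₁ = 7.88 × 8.85×10⁻¹² × 1.84×10⁻⁴ / 8.65×10⁻⁴ = 1.48×10⁻¹¹ F.
C₂ = κ₂ε₀A/d₂ = 17.9 × 8.85×10⁻¹² × 1.84×10⁻⁴ / 4.95×10⁻⁴ = 5.89×10⁻¹¹ F.
C = (1/C₁ + 1/C₂)⁻¹ = 1.18×10⁻¹¹ F.
Q = CV = 1.18×10⁻¹¹ × 4.85 = 5.75×10⁻¹¹ C.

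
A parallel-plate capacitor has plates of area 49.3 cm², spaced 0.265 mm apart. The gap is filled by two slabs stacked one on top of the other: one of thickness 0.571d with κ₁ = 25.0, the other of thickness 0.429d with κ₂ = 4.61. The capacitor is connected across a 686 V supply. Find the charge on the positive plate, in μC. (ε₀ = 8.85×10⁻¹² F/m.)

0.975 μC

A = 49.3 cm² = 4.93×10⁻³ m².
Stacked slabs ⇒ two capacitors in series, each with the full plate area.
C₁ = κ₁ε₀A/d₁ = 25.0 × 8.85×10⁻¹² × 4.93×10⁻³ / 1.51×10⁻⁴ = 7.21×10⁻⁹ F.
C₂ = κ₂ε₀A/d₂ = 4.61 × 8.85×10⁻¹² × 4.93×10⁻³ / 1.14×10⁻⁴ = 1.77×10⁻⁹ F.
C = (1/C₁ + 1/C₂)⁻¹ = 1.42×10⁻⁹ F.
Q = CV = 1.42×10⁻⁹ × 686 = 9.75×10⁻⁷ C.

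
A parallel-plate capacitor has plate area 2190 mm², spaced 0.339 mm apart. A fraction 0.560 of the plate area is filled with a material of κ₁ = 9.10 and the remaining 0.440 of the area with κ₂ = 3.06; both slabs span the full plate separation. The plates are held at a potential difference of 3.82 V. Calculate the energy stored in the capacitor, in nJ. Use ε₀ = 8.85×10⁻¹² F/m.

U ≈ 2.69 nJ

A = 2190 mm² = 2.19×10⁻³ m².
Side-by-side slabs ⇒ two capacitors in parallel, each spanning the full gap.
C₁ = κ₁ε₀A₁/d = 9.10 × 8.85×10⁻¹² × 1.23×10⁻³ / 3.39×10⁻⁴ = 2.91×10⁻¹⁰ F.
C₂ = κ₂ε₀A₂/d = 3.06 × 8.85×10⁻¹² × 9.64×10⁻⁴ / 3.39×10⁻⁴ = 7.70×10⁻¹¹ F.
C = C₁ + C₂ = 3.68×10⁻¹⁰ F.
U = ½CV² = ½ × 3.68×10⁻¹⁰ × (3.82)² = 2.69×10⁻⁹ J.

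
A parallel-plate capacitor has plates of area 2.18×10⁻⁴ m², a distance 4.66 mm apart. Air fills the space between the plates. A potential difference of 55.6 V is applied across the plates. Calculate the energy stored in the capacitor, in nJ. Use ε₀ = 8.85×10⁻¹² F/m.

U ≈ 0.640 nJ

C = ε₀A/d = 8.85×10⁻¹² × 2.18×10⁻⁴ / 4.66×10⁻³ = 4.14×10⁻¹³ F.
U = ½CV² = ½ × 4.14×10⁻¹³ × (55.6)² = 6.40×10⁻¹⁰ J.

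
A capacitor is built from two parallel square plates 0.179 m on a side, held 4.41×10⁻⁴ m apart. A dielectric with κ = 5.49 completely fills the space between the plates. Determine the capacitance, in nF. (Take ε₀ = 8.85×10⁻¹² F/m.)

C ≈ 3.53 nF

A = (0.179 m)² = 3.20×10⁻² m².
C = κε₀A/d = 5.49 × 8.85×10⁻¹² × 3.20×10⁻² / 4.41×10⁻⁴ = 3.53×10⁻⁹ F.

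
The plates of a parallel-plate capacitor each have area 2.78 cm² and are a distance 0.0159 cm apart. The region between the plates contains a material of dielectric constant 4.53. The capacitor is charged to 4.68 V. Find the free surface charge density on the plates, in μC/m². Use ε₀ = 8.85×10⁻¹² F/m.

A = 2.78 cm² = 2.78×10⁻⁴ m².
C = κε₀A/d = 4.53 × 8.85×10⁻¹² × 2.78×10⁻⁴ / 1.59×10⁻⁴ = 7.01×10⁻¹¹ F.
σ = Q/A = CV/A = 7.01×10⁻¹¹ × 4.68 / 2.78×10⁻⁴ = 1.18×10⁻⁶ C/m².

σ ≈ 1.18 μC/m²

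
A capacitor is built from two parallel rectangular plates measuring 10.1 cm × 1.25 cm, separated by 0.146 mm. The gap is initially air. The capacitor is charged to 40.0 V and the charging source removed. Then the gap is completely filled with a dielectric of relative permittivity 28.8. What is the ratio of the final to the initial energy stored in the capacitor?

U₂/U₁ ≈ 0.0347

Isolated ⇒ Q is held fixed.
C₂ = 28.8 C₁ and U = Q²/(2C), so U₂/U₁ = C₁/C₂ = 0.0347.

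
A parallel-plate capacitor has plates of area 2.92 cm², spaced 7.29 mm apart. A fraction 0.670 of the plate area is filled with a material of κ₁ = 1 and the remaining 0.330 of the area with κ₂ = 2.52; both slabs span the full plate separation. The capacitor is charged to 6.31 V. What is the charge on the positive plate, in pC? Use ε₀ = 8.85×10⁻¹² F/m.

A = 2.92 cm² = 2.92×10⁻⁴ m².
Side-by-side slabs ⇒ two capacitors in parallel, each spanning the full gap.
C₁ = κ₁ε₀A₁/d = 1.00 × 8.85×10⁻¹² × 1.96×10⁻⁴ / 7.29×10⁻³ = 2.38×10⁻¹³ F.
C₂ = κ₂ε₀A₂/d = 2.52 × 8.85×10⁻¹² × 9.64×10⁻⁵ / 7.29×10⁻³ = 2.95×10⁻¹³ F.
C = C₁ + C₂ = 5.32×10⁻¹³ F.
Q = CV = 5.32×10⁻¹³ × 6.31 = 3.36×10⁻¹² C.

Q ≈ 3.36 pC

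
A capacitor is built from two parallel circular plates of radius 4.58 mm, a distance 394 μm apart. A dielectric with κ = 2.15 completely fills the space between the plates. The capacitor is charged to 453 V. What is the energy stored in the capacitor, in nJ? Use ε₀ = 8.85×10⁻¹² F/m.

U ≈ 327 nJ

A = π(4.58 mm)² = 6.59×10⁻⁵ m².
C = κε₀A/d = 2.15 × 8.85×10⁻¹² × 6.59×10⁻⁵ / 3.94×10⁻⁴ = 3.18×10⁻¹² F.
U = ½CV² = ½ × 3.18×10⁻¹² × (453)² = 3.27×10⁻⁷ J.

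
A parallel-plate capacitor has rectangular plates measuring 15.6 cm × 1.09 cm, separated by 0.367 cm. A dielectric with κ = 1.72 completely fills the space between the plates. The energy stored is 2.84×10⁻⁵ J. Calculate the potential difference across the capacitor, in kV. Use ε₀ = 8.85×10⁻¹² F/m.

2.84 kV

A = 15.6 × 1.09 cm² = 1.70×10⁻³ m².
C = κε₀A/d = 1.72 × 8.85×10⁻¹² × 1.70×10⁻³ / 3.67×10⁻³ = 7.05×10⁻¹² F.
V = √(2U/C) = √(2 × 2.84×10⁻⁵ / 7.05×10⁻¹²) = 2.84×10³ V.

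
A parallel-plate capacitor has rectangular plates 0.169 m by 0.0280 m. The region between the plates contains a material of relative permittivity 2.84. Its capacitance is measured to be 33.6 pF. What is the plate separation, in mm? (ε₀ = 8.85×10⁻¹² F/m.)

A = 0.169 × 0.0280 m² = 4.73×10⁻³ m².
d = κε₀A/C = 2.84 × 8.85×10⁻¹² × 4.73×10⁻³ / 3.36×10⁻¹¹ = 3.54×10⁻³ m.

d ≈ 3.54 mm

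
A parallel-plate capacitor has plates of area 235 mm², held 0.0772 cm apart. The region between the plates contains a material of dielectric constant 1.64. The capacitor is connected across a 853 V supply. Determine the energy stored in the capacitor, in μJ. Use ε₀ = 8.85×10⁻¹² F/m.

U ≈ 1.61 μJ

A = 235 mm² = 2.35×10⁻⁴ m².
C = κε₀A/d = 1.64 × 8.85×10⁻¹² × 2.35×10⁻⁴ / 7.72×10⁻⁴ = 4.42×10⁻¹² F.
U = ½CV² = ½ × 4.42×10⁻¹² × (853)² = 1.61×10⁻⁶ J.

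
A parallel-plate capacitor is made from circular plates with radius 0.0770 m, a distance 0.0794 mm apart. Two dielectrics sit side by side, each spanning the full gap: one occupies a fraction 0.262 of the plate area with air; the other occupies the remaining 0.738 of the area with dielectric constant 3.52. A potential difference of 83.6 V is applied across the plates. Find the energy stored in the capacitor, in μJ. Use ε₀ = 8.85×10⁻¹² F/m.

U ≈ 20.7 μJ

A = π(0.0770 m)² = 1.86×10⁻² m².
Side-by-side slabs ⇒ two capacitors in parallel, each spanning the full gap.
C₁ = κ₁ε₀A₁/d = 1.00 × 8.85×10⁻¹² × 4.88×10⁻³ / 7.94×10⁻⁵ = 5.44×10⁻¹⁰ F.
C₂ = κ₂ε₀A₂/d = 3.52 × 8.85×10⁻¹² × 1.37×10⁻² / 7.94×10⁻⁵ = 5.39×10⁻⁹ F.
C = C₁ + C₂ = 5.94×10⁻⁹ F.
U = ½CV² = ½ × 5.94×10⁻⁹ × (83.6)² = 2.07×10⁻⁵ J.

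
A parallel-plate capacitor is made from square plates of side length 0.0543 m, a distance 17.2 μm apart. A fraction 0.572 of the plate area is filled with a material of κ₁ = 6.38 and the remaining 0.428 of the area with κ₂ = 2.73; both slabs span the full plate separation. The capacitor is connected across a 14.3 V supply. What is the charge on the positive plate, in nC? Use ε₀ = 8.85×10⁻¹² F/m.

Q ≈ 105 nC

A = (0.0543 m)² = 2.95×10⁻³ m².
Side-by-side slabs ⇒ two capacitors in parallel, each spanning the full gap.
C₁ = κ₁ε₀A₁/d = 6.38 × 8.85×10⁻¹² × 1.69×10⁻³ / 1.72×10⁻⁵ = 5.54×10⁻⁹ F.
C₂ = κ₂ε₀A₂/d = 2.73 × 8.85×10⁻¹² × 1.26×10⁻³ / 1.72×10⁻⁵ = 1.77×10⁻⁹ F.
C = C₁ + C₂ = 7.31×10⁻⁹ F.
Q = CV = 7.31×10⁻⁹ × 14.3 = 1.05×10⁻⁷ C.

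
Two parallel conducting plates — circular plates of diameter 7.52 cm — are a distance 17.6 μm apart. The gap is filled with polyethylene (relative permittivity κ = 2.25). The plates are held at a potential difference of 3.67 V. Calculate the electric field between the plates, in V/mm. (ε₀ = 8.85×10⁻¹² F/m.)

E = V/d = 3.67 / 1.76×10⁻⁵ = 2.09×10⁵ V/m.

209 V/mm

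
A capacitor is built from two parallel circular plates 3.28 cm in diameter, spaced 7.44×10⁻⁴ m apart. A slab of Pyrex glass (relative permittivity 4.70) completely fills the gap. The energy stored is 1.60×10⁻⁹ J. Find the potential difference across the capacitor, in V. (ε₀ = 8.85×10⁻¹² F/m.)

A = π(3.28/2 cm)² = 8.45×10⁻⁴ m².
C = κε₀A/d = 4.70 × 8.85×10⁻¹² × 8.45×10⁻⁴ / 7.44×10⁻⁴ = 4.72×10⁻¹¹ F.
V = √(2U/C) = √(2 × 1.60×10⁻⁹ / 4.72×10⁻¹¹) = 8.23 V.

V ≈ 8.23 V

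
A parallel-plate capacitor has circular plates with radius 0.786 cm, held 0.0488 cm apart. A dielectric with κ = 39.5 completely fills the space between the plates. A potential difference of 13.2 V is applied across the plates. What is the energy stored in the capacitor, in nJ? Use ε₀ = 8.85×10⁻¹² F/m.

A = π(0.786 cm)² = 1.94×10⁻⁴ m².
C = κε₀A/d = 39.5 × 8.85×10⁻¹² × 1.94×10⁻⁴ / 4.88×10⁻⁴ = 1.39×10⁻¹⁰ F.
U = ½CV² = ½ × 1.39×10⁻¹⁰ × (13.2)² = 1.21×10⁻⁸ J.

U ≈ 12.1 nJ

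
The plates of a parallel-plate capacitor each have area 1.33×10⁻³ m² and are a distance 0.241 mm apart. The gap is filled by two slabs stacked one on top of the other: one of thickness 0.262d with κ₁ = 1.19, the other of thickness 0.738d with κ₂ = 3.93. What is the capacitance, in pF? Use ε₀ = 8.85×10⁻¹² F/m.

Stacked slabs ⇒ two capacitors in series, each with the full plate area.
C₁ = κ₁ε₀A/d₁ = 1.19 × 8.85×10⁻¹² × 1.33×10⁻³ / 6.31×10⁻⁵ = 2.22×10⁻¹⁰ F.
C₂ = κ₂ε₀A/d₂ = 3.93 × 8.85×10⁻¹² × 1.33×10⁻³ / 1.78×10⁻⁴ = 2.60×10⁻¹⁰ F.
C = (1/C₁ + 1/C₂)⁻¹ = 1.20×10⁻¹⁰ F.

120 pF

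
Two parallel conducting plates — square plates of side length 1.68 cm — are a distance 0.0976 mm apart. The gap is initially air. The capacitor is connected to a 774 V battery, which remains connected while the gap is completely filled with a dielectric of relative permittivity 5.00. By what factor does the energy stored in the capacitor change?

Battery connected ⇒ V is held fixed.
C₂ = 5.00 C₁ and U = ½CV², so U₂/U₁ = C₂/C₁ = 5.00.

U₂/U₁ ≈ 5.00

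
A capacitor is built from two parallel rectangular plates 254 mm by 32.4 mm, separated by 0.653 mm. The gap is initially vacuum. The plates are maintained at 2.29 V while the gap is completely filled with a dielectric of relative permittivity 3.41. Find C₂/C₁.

C = κε₀A/d scales with κ, so C₂/C₁ = κ = 3.41.

3.41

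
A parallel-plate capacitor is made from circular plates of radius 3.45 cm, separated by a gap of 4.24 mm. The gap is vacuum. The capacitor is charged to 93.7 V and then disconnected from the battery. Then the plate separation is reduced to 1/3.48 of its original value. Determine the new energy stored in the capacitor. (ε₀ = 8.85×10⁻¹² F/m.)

U ≈ 9.85 nJ

A = π(3.45 cm)² = 3.74×10⁻³ m².
Initially C₁ = ε₀A/d = 8.85×10⁻¹² × 3.74×10⁻³ / 4.24×10⁻³ = 7.80×10⁻¹² F.
U₁ = 3.43×10⁻⁸ J.
Isolated ⇒ Q is held fixed. C₂ = 3.48 C₁ and U = Q²/(2C), so U₂/U₁ = C₁/C₂ = 0.287.
U₂ = 0.287 × 3.43×10⁻⁸ = 9.85×10⁻⁹ J.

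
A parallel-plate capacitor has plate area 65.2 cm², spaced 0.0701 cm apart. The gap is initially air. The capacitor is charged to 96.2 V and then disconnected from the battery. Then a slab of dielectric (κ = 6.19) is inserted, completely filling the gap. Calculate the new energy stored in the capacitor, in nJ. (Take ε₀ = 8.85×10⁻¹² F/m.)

U ≈ 61.5 nJ

A = 65.2 cm² = 6.52×10⁻³ m².
Initially C₁ = ε₀A/d = 8.85×10⁻¹² × 6.52×10⁻³ / 7.01×10⁻⁴ = 8.23×10⁻¹¹ F.
U₁ = 3.81×10⁻⁷ J.
Isolated ⇒ Q is held fixed. C₂ = 6.19 C₁ and U = Q²/(2C), so U₂/U₁ = C₁/C₂ = 0.162.
U₂ = 0.162 × 3.81×10⁻⁷ = 6.15×10⁻⁸ J.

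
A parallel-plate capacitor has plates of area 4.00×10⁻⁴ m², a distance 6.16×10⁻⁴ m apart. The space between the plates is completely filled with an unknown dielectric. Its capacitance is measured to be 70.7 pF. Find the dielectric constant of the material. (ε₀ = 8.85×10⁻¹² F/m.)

12.3

κ = Cd/(ε₀A) = 7.07×10⁻¹¹ × 6.16×10⁻⁴ / (8.85×10⁻¹² × 4.00×10⁻⁴) = 12.3.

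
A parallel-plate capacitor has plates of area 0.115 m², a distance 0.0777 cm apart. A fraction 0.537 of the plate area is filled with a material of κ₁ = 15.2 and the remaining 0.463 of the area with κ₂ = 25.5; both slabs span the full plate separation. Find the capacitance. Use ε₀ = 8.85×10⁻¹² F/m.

Side-by-side slabs ⇒ two capacitors in parallel, each spanning the full gap.
C₁ = κ₁ε₀A₁/d = 15.2 × 8.85×10⁻¹² × 6.18×10⁻² / 7.77×10⁻⁴ = 1.07×10⁻⁸ F.
C₂ = κ₂ε₀A₂/d = 25.5 × 8.85×10⁻¹² × 5.32×10⁻² / 7.77×10⁻⁴ = 1.55×10⁻⁸ F.
C = C₁ + C₂ = 2.62×10⁻⁸ F.

C ≈ 26.2 nF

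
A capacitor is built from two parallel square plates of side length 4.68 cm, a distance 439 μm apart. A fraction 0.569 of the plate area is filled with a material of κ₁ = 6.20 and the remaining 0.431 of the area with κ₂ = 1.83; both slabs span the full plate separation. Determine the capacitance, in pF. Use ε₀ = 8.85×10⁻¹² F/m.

A = (4.68 cm)² = 2.19×10⁻³ m².
Side-by-side slabs ⇒ two capacitors in parallel, each spanning the full gap.
C₁ = κ₁ε₀A₁/d = 6.20 × 8.85×10⁻¹² × 1.25×10⁻³ / 4.39×10⁻⁴ = 1.56×10⁻¹⁰ F.
C₂ = κ₂ε₀A₂/d = 1.83 × 8.85×10⁻¹² × 9.44×10⁻⁴ / 4.39×10⁻⁴ = 3.48×10⁻¹¹ F.
C = C₁ + C₂ = 1.91×10⁻¹⁰ F.

C ≈ 191 pF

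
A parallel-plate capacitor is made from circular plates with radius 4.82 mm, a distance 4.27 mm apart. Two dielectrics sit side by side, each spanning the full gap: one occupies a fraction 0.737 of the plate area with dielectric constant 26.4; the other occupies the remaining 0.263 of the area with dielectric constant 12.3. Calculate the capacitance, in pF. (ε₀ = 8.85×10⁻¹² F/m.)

C ≈ 3.43 pF

A = π(4.82 mm)² = 7.30×10⁻⁵ m².
Side-by-side slabs ⇒ two capacitors in parallel, each spanning the full gap.
C₁ = κ₁ε₀A₁/d = 26.4 × 8.85×10⁻¹² × 5.38×10⁻⁵ / 4.27×10⁻³ = 2.94×10⁻¹² F.
C₂ = κ₂ε₀A₂/d = 12.3 × 8.85×10⁻¹² × 1.92×10⁻⁵ / 4.27×10⁻³ = 4.89×10⁻¹³ F.
C = C₁ + C₂ = 3.43×10⁻¹² F.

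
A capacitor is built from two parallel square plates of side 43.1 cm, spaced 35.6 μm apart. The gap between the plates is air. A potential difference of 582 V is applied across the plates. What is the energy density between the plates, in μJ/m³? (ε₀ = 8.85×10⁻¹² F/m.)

E = V/d = 582 / 3.56×10⁻⁵ = 1.63×10⁷ V/m.
u = ½ε₀E² = ½ × 8.85×10⁻¹² × (1.63×10⁷)² = 1.18×10³ J/m³.

u ≈ 1.18×10⁹ μJ/m³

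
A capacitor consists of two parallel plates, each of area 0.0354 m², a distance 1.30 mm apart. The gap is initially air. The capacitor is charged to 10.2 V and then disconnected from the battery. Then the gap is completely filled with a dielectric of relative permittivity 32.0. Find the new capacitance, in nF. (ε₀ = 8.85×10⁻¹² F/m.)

C ≈ 7.71 nF

Initially C₁ = ε₀A/d = 8.85×10⁻¹² × 3.54×10⁻² / 1.30×10⁻³ = 2.41×10⁻¹⁰ F.
C = κε₀A/d scales with κ, so C₂/C₁ = κ = 32.0.
C₂ = 32.0 × 2.41×10⁻¹⁰ = 7.71×10⁻⁹ F.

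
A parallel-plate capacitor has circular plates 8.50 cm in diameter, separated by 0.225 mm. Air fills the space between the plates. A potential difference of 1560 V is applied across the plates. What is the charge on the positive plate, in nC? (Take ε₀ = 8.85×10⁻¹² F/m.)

A = π(8.50/2 cm)² = 5.67×10⁻³ m².
C = ε₀A/d = 8.85×10⁻¹² × 5.67×10⁻³ / 2.25×10⁻⁴ = 2.23×10⁻¹⁰ F.
Q = CV = 2.23×10⁻¹⁰ × 1560 = 3.48×10⁻⁷ C.

348 nC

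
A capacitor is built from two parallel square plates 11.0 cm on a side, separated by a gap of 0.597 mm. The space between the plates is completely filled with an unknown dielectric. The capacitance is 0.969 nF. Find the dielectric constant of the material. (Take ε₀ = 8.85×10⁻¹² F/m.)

A = (11.0 cm)² = 1.21×10⁻² m².
κ = Cd/(ε₀A) = 9.69×10⁻¹⁰ × 5.97×10⁻⁴ / (8.85×10⁻¹² × 1.21×10⁻²) = 5.40.

κ ≈ 5.40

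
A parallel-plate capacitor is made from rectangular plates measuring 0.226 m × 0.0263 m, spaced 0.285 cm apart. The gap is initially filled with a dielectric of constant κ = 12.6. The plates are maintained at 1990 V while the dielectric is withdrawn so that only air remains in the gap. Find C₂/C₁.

C = κε₀A/d scales with κ, so C₂/C₁ = 1/κ = 1/12.6 = 0.0794.

C₂/C₁ ≈ 0.0794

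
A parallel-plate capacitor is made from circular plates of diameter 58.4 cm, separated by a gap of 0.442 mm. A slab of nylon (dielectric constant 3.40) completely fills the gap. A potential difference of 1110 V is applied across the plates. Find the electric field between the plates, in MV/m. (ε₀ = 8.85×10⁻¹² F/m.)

2.51 MV/m

E = V/d = 1110 / 4.42×10⁻⁴ = 2.51×10⁶ V/m.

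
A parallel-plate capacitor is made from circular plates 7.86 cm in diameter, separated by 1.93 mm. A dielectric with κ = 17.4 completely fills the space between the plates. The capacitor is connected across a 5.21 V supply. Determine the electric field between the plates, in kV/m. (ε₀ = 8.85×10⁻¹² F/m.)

E = V/d = 5.21 / 1.93×10⁻³ = 2.70×10³ V/m.

E ≈ 2.70 kV/m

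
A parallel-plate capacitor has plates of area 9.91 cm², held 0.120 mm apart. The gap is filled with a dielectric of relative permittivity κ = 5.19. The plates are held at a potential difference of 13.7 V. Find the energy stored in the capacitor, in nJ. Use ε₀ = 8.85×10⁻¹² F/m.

U ≈ 35.6 nJ

A = 9.91 cm² = 9.91×10⁻⁴ m².
C = κε₀A/d = 5.19 × 8.85×10⁻¹² × 9.91×10⁻⁴ / 1.20×10⁻⁴ = 3.79×10⁻¹⁰ F.
U = ½CV² = ½ × 3.79×10⁻¹⁰ × (13.7)² = 3.56×10⁻⁸ J.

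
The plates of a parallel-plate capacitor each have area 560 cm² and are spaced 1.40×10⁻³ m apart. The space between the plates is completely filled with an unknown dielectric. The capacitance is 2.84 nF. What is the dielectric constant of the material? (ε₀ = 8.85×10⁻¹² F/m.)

8.02

A = 560 cm² = 5.60×10⁻² m².
κ = Cd/(ε₀A) = 2.84×10⁻⁹ × 1.40×10⁻³ / (8.85×10⁻¹² × 5.60×10⁻²) = 8.02.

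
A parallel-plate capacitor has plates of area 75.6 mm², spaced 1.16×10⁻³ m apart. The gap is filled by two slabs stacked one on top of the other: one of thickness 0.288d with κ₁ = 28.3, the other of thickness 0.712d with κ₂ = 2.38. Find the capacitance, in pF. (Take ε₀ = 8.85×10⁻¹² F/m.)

A = 75.6 mm² = 7.56×10⁻⁵ m².
Stacked slabs ⇒ two capacitors in series, each with the full plate area.
C₁ = κ₁ε₀A/d₁ = 28.3 × 8.85×10⁻¹² × 7.56×10⁻⁵ / 3.34×10⁻⁴ = 5.67×10⁻¹¹ F.
C₂ = κ₂ε₀A/d₂ = 2.38 × 8.85×10⁻¹² × 7.56×10⁻⁵ / 8.26×10⁻⁴ = 1.93×10⁻¹² F.
C = (1/C₁ + 1/C₂)⁻¹ = 1.86×10⁻¹² F.

C ≈ 1.86 pF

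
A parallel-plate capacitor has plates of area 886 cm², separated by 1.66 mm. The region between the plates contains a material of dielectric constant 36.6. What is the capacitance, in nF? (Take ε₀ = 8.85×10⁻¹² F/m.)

A = 886 cm² = 8.86×10⁻² m².
C = κε₀A/d = 36.6 × 8.85×10⁻¹² × 8.86×10⁻² / 1.66×10⁻³ = 1.73×10⁻⁸ F.

17.3 nF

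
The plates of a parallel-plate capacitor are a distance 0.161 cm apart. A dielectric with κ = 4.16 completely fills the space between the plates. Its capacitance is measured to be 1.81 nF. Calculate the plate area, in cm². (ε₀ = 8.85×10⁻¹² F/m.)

A = Cd/(κε₀) = 1.81×10⁻⁹ × 1.61×10⁻³ / (4.16 × 8.85×10⁻¹²) = 7.92×10⁻² m².

A ≈ 792 cm²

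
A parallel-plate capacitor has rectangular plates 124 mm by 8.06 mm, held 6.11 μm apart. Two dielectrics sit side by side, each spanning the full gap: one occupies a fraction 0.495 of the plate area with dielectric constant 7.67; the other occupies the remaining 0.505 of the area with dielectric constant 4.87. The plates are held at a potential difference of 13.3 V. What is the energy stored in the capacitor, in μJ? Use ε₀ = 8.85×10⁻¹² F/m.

0.801 μJ

A = 124 × 8.06 mm² = 9.99×10⁻⁴ m².
Side-by-side slabs ⇒ two capacitors in parallel, each spanning the full gap.
C₁ = κ₁ε₀A₁/d = 7.67 × 8.85×10⁻¹² × 4.95×10⁻⁴ / 6.11×10⁻⁶ = 5.50×10⁻⁹ F.
C₂ = κ₂ε₀A₂/d = 4.87 × 8.85×10⁻¹² × 5.05×10⁻⁴ / 6.11×10⁻⁶ = 3.56×10⁻⁹ F.
C = C₁ + C₂ = 9.06×10⁻⁹ F.
U = ½CV² = ½ × 9.06×10⁻⁹ × (13.3)² = 8.01×10⁻⁷ J.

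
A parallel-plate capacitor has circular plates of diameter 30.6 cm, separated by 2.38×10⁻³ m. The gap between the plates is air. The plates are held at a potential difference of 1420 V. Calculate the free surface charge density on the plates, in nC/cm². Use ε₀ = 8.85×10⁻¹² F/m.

A = π(30.6/2 cm)² = 7.35×10⁻² m².
C = ε₀A/d = 8.85×10⁻¹² × 7.35×10⁻² / 2.38×10⁻³ = 2.73×10⁻¹⁰ F.
σ = Q/A = CV/A = 2.73×10⁻¹⁰ × 1420 / 7.35×10⁻² = 5.28×10⁻⁶ C/m².

σ ≈ 0.528 nC/cm²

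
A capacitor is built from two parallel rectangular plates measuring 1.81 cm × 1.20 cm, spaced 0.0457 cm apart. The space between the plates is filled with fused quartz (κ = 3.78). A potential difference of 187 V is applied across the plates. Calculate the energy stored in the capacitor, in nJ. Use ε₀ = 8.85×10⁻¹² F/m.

U ≈ 278 nJ

A = 1.81 × 1.20 cm² = 2.17×10⁻⁴ m².
C = κε₀A/d = 3.78 × 8.85×10⁻¹² × 2.17×10⁻⁴ / 4.57×10⁻⁴ = 1.59×10⁻¹¹ F.
U = ½CV² = ½ × 1.59×10⁻¹¹ × (187)² = 2.78×10⁻⁷ J.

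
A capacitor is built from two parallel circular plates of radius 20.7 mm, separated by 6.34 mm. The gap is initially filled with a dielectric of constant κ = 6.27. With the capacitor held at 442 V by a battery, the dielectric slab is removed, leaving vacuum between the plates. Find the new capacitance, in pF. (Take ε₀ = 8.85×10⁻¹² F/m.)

1.88 pF

A = π(20.7 mm)² = 1.35×10⁻³ m².
Initially C₁ = κε₀A/d = 6.27 × 8.85×10⁻¹² × 1.35×10⁻³ / 6.34×10⁻³ = 1.18×10⁻¹¹ F.
C = κε₀A/d scales with κ, so C₂/C₁ = 1/κ = 1/6.27 = 0.159.
C₂ = 0.159 × 1.18×10⁻¹¹ = 1.88×10⁻¹² F.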